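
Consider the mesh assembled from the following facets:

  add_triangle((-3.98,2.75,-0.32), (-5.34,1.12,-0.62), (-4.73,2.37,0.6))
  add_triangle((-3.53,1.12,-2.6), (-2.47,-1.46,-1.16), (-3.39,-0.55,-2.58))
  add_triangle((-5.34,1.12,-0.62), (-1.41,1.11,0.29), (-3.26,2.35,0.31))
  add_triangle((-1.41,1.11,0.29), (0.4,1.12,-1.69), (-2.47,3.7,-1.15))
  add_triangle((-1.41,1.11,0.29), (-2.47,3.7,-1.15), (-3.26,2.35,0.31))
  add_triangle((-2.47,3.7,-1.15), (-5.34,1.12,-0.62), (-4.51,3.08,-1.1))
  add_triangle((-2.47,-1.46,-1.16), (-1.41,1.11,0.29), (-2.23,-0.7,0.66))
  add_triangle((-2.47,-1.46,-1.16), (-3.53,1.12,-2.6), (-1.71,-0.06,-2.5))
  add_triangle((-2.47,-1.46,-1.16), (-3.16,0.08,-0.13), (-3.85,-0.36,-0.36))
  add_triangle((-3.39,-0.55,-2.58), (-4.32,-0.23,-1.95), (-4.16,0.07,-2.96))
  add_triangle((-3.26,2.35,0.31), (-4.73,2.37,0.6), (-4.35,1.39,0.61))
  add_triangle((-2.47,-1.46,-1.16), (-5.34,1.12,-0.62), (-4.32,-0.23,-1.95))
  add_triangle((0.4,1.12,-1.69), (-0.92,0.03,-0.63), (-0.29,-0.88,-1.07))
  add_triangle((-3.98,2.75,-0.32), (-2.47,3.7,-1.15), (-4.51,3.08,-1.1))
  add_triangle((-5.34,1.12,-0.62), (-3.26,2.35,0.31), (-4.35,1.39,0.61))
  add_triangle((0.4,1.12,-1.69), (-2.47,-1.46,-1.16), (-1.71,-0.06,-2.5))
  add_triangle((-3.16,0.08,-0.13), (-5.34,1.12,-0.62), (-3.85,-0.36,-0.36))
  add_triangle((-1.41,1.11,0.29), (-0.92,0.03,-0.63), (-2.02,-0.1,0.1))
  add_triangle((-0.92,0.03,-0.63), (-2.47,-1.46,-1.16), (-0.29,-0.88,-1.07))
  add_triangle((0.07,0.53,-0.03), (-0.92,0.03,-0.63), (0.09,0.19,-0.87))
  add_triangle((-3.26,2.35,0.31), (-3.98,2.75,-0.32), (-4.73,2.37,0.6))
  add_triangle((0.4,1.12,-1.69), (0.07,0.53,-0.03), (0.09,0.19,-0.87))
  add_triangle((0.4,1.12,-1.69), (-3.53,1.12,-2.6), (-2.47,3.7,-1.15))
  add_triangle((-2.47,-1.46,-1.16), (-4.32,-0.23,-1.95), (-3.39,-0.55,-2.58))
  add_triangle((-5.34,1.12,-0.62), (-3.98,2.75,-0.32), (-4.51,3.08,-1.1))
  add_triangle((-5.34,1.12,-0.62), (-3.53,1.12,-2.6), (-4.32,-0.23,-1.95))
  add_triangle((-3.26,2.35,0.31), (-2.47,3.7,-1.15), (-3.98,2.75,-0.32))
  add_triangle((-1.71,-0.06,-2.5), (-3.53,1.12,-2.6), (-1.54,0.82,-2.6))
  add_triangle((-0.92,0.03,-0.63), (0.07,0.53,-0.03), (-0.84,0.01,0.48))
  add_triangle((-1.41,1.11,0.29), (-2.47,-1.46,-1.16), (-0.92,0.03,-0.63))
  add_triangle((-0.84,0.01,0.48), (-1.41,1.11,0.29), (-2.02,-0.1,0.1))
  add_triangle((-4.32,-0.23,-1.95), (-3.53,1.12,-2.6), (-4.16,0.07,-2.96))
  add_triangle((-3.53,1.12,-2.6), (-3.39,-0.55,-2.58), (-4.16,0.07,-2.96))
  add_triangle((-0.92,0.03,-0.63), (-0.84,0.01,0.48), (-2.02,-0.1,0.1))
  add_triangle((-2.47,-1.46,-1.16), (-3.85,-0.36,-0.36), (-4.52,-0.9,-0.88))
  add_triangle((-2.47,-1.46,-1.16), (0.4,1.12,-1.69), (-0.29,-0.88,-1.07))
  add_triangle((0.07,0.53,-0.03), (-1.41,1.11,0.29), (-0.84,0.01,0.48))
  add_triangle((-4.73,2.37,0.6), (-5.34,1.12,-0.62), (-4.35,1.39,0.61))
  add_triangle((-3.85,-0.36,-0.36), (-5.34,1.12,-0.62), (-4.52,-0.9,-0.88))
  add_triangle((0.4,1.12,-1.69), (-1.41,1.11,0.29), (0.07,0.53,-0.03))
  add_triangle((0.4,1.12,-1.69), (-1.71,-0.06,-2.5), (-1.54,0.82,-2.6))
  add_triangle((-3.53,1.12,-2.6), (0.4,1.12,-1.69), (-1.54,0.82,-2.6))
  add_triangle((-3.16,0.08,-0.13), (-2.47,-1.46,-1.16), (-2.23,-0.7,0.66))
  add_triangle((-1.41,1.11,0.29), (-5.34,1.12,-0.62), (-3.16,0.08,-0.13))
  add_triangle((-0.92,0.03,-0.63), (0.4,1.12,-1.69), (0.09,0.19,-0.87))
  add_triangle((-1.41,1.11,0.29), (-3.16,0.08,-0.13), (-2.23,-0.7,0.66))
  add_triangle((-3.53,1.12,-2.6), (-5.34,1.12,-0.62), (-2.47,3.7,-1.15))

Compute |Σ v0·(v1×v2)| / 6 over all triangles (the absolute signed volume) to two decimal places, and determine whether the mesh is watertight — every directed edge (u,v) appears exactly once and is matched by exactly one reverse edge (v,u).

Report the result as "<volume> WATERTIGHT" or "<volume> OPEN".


26.84 OPEN

Per-triangle v0·(v1×v2)/6:
  t1: +1.7846
  t2: -0.7402
  t3: +0.1739
  t4: -0.1042
  t5: +0.2330
  t6: +0.0073
  t7: -1.1236
  t8: +1.8712
  t9: -0.0933
  t10: +0.5082
  t11: -0.0316
  t12: +1.6670
  t13: -0.4192
  t14: +0.9979
  t15: -1.3609
  t16: +0.1178
  t17: +0.2010
  t18: +0.2739
  t19: -0.2783
  t20: -0.0737
  t21: +0.4043
  t22: -0.0098
  t23: +3.8961
  t24: +0.9922
  t25: +1.2523
  t26: +2.7038
  t27: +0.8180
  t28: +0.7615
  t29: -0.0859
  t30: -0.3833
  t31: +0.1703
  t32: +0.8079
  t33: +0.1606
  t34: -0.0229
  t35: +0.0761
  t36: +0.8874
  t37: +0.0399
  t38: +0.8790
  t39: +0.5122
  t40: +0.2158
  t41: +0.4568
  t42: +0.6883
  t43: +1.0245
  t44: +0.4070
  t45: +0.1038
  t46: +0.5640
  t47: +5.9107
Σ = +26.8412 → |volume| = 26.84

Directed edges: 141 total; 3 unmatched, e.g. (-2.47,-1.46,-1.16)→(-5.34,1.12,-0.62) → open.


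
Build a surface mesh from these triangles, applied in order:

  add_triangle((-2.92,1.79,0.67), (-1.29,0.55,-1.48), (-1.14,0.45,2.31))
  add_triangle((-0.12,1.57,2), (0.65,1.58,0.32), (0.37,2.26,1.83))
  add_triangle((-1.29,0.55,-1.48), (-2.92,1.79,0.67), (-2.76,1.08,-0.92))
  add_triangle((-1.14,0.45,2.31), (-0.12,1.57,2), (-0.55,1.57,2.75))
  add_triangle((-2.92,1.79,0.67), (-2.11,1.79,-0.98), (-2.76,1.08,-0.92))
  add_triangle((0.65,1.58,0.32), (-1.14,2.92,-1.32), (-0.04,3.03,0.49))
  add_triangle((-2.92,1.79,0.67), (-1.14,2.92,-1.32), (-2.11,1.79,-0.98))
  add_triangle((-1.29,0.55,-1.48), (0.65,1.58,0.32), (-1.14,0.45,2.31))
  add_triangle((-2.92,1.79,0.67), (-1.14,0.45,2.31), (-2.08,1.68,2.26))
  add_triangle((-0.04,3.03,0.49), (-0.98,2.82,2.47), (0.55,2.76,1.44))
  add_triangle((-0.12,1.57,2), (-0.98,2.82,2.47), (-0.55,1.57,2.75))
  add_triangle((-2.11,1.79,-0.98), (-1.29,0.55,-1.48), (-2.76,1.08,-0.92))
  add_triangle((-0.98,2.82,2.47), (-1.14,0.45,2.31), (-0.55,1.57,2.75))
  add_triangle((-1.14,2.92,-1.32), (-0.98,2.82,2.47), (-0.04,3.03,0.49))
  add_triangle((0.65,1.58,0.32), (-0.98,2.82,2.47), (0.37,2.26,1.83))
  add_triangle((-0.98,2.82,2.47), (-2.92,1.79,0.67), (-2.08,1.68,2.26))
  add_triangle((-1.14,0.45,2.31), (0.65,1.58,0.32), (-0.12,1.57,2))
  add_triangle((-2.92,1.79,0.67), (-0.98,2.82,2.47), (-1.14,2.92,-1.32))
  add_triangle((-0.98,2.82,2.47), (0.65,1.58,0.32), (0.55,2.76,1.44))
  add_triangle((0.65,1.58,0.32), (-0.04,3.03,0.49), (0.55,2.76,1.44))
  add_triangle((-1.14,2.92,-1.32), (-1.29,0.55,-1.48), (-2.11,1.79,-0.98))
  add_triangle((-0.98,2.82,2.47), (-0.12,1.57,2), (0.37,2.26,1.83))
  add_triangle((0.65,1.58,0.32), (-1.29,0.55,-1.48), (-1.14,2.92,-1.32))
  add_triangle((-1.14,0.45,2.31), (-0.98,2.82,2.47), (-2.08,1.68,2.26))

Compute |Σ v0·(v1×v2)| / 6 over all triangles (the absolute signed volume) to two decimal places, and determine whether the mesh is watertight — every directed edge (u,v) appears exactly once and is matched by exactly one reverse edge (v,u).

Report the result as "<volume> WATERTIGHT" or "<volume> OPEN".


Per-triangle v0·(v1×v2)/6:
  t1: +0.4551
  t2: -0.0288
  t3: -0.3469
  t4: -0.0216
  t5: +0.8114
  t6: +0.5713
  t7: +1.2005
  t8: -1.4413
  t9: +0.6196
  t10: +1.0695
  t11: +0.2763
  t12: +0.4600
  t13: +0.6316
  t14: +1.9735
  t15: +0.4935
  t16: +1.4830
  t17: -0.1394
  t18: +4.1351
  t19: -0.2038
  t20: +0.3175
  t21: +0.7563
  t22: +0.3692
  t23: +0.2180
  t24: +0.9827
Σ = +14.6423 → |volume| = 14.64

Directed edges: 72 total, each appears once with its reverse present → watertight.

14.64 WATERTIGHT


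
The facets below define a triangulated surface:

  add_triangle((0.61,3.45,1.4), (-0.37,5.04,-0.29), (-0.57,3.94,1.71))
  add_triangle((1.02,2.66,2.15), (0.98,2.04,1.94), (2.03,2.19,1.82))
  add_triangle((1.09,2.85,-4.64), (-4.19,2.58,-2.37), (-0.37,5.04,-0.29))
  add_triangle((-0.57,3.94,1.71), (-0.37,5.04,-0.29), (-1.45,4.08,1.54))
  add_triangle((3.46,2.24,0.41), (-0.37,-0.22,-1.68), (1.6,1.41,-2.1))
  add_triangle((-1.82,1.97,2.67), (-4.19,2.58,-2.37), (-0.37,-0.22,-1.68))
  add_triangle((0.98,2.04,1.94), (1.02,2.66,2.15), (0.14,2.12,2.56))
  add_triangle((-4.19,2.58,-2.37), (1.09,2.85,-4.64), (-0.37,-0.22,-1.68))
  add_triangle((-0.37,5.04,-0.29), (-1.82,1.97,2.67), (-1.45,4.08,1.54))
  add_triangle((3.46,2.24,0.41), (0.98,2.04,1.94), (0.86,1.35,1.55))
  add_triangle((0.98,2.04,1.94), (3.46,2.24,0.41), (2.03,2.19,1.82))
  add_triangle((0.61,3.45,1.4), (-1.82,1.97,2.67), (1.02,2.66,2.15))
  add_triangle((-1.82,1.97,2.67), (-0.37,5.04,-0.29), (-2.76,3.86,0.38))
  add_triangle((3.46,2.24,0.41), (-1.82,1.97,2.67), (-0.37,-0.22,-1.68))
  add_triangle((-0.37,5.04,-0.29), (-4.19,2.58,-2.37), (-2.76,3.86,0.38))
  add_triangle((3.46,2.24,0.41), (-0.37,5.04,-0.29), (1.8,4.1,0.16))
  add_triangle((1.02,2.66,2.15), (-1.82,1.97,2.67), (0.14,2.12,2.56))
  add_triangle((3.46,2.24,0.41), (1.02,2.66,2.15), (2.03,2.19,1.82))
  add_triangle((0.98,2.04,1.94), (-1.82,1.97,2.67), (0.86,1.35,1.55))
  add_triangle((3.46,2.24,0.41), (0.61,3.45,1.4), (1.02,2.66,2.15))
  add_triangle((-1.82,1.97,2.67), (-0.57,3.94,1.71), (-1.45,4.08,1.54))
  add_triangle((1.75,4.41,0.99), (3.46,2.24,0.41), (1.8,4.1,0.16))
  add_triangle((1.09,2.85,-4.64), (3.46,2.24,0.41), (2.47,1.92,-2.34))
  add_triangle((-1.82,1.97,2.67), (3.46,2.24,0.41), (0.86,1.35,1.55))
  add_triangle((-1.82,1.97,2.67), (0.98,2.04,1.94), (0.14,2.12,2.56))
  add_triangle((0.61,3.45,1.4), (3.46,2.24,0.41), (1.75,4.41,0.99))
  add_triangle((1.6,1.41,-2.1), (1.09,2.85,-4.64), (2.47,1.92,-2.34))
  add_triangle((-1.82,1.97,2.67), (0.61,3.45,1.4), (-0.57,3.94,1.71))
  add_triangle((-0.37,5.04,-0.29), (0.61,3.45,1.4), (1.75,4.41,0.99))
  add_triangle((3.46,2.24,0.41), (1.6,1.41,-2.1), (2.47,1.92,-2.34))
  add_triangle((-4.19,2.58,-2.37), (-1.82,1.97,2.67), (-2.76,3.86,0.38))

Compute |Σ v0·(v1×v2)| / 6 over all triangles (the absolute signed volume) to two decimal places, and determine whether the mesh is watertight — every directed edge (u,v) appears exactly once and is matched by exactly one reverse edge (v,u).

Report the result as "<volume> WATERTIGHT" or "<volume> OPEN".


Per-triangle v0·(v1×v2)/6:
  t1: +1.7814
  t2: +0.1492
  t3: +17.4661
  t4: +1.4531
  t5: +0.3272
  t6: +0.2846
  t7: +0.1611
  t8: +5.2603
  t9: -0.1922
  t10: +0.3394
  t11: -0.3591
  t12: +1.9260
  t13: +4.9430
  t14: -3.0030
  t15: +6.6450
  t16: +0.2543
  t17: +0.6450
  t18: +0.7965
  t19: +0.3076
  t20: +2.0438
  t21: +1.2573
  t22: +1.4252
  t23: +2.3729
  t24: -1.3090
  t25: -0.2737
  t26: +1.1303
  t27: +0.2347
  t28: +1.2238
  t29: +1.8826
  t30: -0.1443
  t31: +4.4303
Σ = +53.4596 → |volume| = 53.46

Directed edges: 93 total; 9 unmatched, e.g. (-0.37,5.04,-0.29)→(1.09,2.85,-4.64) → open.

53.46 OPEN


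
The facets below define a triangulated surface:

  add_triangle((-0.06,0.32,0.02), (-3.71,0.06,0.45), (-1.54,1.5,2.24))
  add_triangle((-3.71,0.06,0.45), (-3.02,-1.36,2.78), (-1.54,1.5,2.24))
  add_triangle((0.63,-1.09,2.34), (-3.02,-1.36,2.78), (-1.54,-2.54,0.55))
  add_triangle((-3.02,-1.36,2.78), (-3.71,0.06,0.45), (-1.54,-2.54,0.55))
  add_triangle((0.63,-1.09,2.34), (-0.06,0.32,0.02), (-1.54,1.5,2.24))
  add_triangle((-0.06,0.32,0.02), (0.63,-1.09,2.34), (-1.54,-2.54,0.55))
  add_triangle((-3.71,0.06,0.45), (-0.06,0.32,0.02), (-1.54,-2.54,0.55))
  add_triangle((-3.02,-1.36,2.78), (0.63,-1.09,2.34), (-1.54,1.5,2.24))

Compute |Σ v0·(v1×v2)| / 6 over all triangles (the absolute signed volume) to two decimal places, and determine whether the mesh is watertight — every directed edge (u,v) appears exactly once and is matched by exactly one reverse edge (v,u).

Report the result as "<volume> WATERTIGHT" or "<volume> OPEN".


14.84 WATERTIGHT

Per-triangle v0·(v1×v2)/6:
  t1: +0.3934
  t2: +3.9901
  t3: +3.3137
  t4: +3.5116
  t5: +0.2104
  t6: -0.2750
  t7: -0.0918
  t8: +3.7924
Σ = +14.8448 → |volume| = 14.84

Directed edges: 24 total, each appears once with its reverse present → watertight.


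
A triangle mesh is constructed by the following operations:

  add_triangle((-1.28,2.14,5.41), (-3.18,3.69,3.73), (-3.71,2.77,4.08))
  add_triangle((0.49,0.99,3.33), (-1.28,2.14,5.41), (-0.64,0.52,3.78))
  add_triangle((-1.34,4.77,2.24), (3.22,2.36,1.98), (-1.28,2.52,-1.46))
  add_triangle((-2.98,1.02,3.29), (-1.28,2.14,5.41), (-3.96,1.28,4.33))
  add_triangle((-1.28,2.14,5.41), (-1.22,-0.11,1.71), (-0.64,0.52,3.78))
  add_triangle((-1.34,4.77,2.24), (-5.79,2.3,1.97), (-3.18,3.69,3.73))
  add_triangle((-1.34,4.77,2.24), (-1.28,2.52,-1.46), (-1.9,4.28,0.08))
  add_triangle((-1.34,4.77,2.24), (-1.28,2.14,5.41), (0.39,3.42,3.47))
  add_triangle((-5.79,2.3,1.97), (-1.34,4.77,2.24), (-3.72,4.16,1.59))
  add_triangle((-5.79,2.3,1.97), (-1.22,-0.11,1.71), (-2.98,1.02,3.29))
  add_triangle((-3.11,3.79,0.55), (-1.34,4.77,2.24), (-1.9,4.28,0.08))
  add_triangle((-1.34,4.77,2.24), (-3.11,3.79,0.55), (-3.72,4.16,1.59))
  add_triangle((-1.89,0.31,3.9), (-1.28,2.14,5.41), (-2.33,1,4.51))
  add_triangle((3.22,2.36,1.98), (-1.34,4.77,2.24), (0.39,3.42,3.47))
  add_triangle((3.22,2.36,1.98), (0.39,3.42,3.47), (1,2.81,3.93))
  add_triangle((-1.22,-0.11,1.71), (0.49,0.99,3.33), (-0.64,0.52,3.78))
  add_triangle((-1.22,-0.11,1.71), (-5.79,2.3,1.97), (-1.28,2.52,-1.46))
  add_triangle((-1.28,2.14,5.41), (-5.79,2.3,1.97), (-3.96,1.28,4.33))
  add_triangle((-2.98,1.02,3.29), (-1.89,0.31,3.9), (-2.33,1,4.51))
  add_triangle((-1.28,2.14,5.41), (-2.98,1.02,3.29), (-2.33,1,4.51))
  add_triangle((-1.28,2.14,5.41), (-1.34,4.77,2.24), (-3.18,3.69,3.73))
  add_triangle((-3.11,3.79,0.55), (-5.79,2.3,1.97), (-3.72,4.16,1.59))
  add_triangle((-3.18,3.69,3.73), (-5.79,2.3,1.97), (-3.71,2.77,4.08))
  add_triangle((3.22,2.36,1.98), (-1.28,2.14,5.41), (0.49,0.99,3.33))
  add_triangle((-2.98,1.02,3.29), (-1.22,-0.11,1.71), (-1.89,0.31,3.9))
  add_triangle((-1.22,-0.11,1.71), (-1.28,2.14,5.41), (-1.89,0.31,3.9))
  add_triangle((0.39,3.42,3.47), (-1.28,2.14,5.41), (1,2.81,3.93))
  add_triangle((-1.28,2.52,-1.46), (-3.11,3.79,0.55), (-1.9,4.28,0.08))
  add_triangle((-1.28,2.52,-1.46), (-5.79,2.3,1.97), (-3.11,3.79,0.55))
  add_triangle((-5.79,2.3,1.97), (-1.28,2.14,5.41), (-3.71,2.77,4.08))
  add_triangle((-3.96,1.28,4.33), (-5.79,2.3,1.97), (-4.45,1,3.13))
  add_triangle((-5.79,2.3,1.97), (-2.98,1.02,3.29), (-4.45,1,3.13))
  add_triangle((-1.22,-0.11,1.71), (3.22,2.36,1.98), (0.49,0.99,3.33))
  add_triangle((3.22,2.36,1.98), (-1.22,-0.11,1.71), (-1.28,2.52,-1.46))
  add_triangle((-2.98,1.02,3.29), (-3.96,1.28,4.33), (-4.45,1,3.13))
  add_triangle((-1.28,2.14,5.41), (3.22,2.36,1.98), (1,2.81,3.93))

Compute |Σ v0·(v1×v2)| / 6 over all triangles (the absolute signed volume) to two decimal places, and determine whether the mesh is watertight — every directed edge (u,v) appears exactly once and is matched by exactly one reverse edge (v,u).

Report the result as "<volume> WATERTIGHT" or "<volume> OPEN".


Per-triangle v0·(v1×v2)/6:
  t1: +3.0856
  t2: +1.0486
  t3: +7.7636
  t4: -0.1143
  t5: +0.8974
  t6: +6.6508
  t7: +0.5884
  t8: +5.7363
  t9: +3.2917
  t10: +1.1014
  t11: +2.4560
  t12: +1.9033
  t13: +0.7200
  t14: +4.8179
  t15: +1.9753
  t16: -0.0826
  t17: -1.4259
  t18: +6.1028
  t19: +0.5066
  t20: +1.2359
  t21: +6.4284
  t22: +2.1148
  t23: +3.2863
  t24: +2.9051
  t25: +0.4144
  t26: -0.2205
  t27: +2.1918
  t28: +1.5898
  t29: +3.6864
  t30: +1.7862
  t31: +1.7527
  t32: -1.4308
  t33: -0.4416
  t34: -4.8490
  t35: -0.0559
  t36: +1.4316
Σ = +68.8482 → |volume| = 68.85

Directed edges: 108 total, each appears once with its reverse present → watertight.

68.85 WATERTIGHT


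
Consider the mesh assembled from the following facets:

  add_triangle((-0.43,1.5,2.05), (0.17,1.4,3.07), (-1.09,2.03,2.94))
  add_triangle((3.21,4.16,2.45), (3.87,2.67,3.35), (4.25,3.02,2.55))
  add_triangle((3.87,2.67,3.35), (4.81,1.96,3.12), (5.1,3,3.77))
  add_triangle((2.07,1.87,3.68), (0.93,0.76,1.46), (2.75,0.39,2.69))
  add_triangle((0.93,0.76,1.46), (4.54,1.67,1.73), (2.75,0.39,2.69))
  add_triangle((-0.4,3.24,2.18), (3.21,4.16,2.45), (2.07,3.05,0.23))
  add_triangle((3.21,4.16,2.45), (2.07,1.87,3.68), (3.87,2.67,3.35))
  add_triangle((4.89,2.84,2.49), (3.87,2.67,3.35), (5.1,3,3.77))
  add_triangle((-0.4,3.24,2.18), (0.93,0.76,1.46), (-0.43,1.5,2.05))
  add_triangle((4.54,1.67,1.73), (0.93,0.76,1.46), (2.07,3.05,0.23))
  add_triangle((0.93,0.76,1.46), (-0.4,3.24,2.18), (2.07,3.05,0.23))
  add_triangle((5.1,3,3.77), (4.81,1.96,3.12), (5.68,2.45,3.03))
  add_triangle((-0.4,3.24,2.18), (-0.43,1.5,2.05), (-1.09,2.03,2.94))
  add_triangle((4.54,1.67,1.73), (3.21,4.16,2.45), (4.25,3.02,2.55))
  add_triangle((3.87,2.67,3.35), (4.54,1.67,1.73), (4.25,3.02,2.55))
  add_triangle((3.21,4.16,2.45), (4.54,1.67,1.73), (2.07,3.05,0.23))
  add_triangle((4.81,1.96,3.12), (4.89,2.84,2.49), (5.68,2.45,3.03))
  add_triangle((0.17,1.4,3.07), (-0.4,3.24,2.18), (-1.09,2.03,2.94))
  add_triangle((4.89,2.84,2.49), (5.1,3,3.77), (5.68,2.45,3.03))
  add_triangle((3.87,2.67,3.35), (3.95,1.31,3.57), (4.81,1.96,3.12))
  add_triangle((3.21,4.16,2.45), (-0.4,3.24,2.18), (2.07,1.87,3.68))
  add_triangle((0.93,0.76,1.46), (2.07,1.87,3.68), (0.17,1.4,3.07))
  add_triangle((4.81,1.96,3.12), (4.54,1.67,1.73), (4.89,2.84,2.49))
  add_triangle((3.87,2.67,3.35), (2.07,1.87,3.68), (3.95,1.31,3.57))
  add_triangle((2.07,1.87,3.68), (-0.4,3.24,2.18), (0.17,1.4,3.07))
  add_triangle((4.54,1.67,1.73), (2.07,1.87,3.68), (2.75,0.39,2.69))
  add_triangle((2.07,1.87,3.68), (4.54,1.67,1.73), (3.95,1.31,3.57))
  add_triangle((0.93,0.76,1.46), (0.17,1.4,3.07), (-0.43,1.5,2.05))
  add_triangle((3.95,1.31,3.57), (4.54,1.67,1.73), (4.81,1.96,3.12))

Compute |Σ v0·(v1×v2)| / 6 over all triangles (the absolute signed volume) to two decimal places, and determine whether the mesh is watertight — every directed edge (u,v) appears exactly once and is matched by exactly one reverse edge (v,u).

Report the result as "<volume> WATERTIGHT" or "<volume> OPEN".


Per-triangle v0·(v1×v2)/6:
  t1: -0.1706
  t2: +1.3979
  t3: +0.2158
  t4: -0.0789
  t5: -1.0392
  t6: +3.2028
  t7: +2.4628
  t8: +0.3611
  t9: -0.7008
  t10: -2.0913
  t11: -2.2607
  t12: +0.5337
  t13: -0.2636
  t14: +0.7454
  t15: +1.1894
  t16: +3.3841
  t17: -0.3704
  t18: +1.2560
  t19: +0.8158
  t20: +1.0848
  t21: +5.3032
  t22: -0.0066
  t23: +0.9237
  t24: +1.7665
  t25: +2.1956
  t26: +2.7372
  t27: -2.0448
  t28: -0.2717
  t29: +0.4372
Σ = +20.7143 → |volume| = 20.71

Directed edges: 87 total; 3 unmatched, e.g. (4.89,2.84,2.49)→(3.87,2.67,3.35) → open.

20.71 OPEN


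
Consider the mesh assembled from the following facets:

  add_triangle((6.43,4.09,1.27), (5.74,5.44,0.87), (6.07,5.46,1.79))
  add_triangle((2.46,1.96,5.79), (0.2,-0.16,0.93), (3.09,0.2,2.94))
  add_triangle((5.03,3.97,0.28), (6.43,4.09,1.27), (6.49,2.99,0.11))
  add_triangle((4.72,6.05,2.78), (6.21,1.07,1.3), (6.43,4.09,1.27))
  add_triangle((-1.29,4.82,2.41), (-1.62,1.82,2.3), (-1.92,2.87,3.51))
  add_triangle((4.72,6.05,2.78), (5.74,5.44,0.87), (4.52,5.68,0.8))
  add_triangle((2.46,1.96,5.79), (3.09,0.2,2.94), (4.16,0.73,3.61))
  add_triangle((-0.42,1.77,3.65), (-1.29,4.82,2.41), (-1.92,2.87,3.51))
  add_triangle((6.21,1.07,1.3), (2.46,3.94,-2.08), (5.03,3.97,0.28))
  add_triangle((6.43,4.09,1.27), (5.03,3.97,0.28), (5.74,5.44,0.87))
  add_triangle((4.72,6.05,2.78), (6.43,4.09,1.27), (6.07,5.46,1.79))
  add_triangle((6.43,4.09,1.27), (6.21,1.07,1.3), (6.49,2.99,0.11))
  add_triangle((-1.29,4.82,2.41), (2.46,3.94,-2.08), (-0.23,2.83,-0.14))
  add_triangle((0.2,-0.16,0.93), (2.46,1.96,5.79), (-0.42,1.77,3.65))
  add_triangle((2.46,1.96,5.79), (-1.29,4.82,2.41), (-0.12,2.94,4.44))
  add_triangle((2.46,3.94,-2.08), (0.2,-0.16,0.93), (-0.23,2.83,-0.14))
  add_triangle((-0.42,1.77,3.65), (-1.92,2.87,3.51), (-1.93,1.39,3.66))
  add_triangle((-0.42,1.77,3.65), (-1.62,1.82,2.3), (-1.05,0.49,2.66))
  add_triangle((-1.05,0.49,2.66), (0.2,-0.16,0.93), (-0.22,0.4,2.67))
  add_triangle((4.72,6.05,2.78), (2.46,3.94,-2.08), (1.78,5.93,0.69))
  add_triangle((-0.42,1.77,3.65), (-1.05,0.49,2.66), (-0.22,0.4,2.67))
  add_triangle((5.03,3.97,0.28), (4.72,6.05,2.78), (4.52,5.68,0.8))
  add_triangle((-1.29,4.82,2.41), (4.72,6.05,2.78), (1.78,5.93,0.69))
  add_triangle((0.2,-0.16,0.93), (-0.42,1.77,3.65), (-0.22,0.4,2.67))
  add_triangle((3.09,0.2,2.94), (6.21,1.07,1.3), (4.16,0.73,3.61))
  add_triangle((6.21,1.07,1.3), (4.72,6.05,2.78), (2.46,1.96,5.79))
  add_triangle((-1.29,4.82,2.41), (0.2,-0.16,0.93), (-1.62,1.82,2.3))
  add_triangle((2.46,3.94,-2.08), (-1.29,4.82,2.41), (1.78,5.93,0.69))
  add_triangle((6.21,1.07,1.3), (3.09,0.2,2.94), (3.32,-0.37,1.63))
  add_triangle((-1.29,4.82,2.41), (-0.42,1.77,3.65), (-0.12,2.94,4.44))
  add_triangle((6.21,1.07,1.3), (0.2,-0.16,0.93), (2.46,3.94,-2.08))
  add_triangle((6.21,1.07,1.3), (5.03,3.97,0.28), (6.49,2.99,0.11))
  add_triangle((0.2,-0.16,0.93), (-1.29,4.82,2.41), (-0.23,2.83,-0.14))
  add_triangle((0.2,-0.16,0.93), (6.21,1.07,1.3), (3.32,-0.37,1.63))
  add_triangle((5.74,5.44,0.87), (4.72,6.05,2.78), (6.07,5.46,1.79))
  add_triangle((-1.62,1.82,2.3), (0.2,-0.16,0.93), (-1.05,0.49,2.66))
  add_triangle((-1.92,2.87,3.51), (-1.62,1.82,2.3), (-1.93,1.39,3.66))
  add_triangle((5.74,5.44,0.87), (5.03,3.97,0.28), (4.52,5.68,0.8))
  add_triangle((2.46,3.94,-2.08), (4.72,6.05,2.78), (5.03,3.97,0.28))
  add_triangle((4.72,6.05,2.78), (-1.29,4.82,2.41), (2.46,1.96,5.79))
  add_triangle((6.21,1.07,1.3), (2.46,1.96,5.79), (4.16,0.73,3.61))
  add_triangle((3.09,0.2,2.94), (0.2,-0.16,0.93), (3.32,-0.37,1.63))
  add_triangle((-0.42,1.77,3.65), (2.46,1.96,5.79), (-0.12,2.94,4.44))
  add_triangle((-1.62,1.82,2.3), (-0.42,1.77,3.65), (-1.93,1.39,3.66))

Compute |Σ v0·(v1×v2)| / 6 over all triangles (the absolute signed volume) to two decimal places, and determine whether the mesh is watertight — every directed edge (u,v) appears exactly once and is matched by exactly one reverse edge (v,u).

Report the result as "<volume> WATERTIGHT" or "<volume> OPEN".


Per-triangle v0·(v1×v2)/6:
  t1: +1.5851
  t2: +0.9932
  t3: +1.8379
  t4: +5.9429
  t5: +0.6022
  t6: +2.5844
  t7: +1.1413
  t8: +2.6481
  t9: +5.5219
  t10: +1.1501
  t11: +1.2356
  t12: +3.7065
  t13: +2.6743
  t14: +1.0036
  t15: +4.5442
  t16: -1.3754
  t17: +1.4269
  t18: +0.9784
  t19: +0.0994
  t20: +9.9065
  t21: +0.4474
  t22: -3.3893
  t23: +10.9227
  t24: +0.1347
  t25: +0.9738
  t26: +25.7418
  t27: -1.0947
  t28: +4.5318
  t29: +1.9142
  t30: +1.3531
  t31: -2.7098
  t32: -2.5130
  t33: -0.6243
  t34: -0.6778
  t35: +1.8905
  t36: -0.2465
  t37: +0.3418
  t38: +0.5567
  t39: +8.5377
  t40: +25.0823
  t41: +4.2828
  t42: +0.3590
  t43: +1.6981
  t44: -0.9641
Σ = +124.7559 → |volume| = 124.76

Directed edges: 132 total, each appears once with its reverse present → watertight.

124.76 WATERTIGHT


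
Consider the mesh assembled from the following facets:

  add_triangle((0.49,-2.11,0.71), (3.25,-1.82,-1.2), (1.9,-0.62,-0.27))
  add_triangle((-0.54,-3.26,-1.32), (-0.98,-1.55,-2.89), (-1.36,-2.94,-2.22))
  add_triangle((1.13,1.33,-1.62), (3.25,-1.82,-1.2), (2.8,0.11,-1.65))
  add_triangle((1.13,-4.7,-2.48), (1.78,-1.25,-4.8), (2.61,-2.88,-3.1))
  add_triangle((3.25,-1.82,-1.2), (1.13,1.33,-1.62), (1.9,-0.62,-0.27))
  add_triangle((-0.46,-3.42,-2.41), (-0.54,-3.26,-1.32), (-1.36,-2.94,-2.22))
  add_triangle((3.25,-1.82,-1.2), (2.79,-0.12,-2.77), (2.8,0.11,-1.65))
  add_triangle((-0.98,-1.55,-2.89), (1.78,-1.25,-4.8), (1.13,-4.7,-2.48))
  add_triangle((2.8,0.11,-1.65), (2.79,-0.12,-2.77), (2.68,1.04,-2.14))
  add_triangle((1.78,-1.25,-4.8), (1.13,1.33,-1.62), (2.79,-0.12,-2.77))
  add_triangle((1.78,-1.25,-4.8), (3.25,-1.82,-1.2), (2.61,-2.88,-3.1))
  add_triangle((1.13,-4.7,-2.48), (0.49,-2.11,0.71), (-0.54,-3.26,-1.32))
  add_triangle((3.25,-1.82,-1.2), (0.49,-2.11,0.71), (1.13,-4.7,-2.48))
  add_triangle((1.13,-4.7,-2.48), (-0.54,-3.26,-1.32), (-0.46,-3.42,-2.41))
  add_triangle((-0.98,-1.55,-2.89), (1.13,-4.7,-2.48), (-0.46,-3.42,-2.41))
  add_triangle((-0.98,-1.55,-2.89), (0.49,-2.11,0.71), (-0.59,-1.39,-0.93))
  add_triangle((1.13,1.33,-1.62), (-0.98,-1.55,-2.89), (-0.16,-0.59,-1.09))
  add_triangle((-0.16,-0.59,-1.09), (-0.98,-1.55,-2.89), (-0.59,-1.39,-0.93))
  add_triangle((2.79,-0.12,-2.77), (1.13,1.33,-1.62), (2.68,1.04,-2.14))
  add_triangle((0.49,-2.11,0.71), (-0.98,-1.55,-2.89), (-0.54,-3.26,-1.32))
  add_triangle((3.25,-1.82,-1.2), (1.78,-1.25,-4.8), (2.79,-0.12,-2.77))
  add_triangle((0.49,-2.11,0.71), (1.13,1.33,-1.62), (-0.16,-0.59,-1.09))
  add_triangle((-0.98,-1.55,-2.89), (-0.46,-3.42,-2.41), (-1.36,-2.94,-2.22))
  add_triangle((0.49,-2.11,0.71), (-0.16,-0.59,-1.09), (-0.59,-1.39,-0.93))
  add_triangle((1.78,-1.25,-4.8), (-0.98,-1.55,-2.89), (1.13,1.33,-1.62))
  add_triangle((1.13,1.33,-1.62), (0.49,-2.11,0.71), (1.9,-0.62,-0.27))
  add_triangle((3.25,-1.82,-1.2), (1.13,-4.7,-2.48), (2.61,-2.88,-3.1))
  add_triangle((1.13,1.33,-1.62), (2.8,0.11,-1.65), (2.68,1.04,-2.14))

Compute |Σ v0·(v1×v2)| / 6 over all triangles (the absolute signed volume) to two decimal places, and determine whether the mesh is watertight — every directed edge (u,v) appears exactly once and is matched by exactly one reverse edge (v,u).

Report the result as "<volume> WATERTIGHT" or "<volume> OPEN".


Per-triangle v0·(v1×v2)/6:
  t1: +0.6433
  t2: -0.6685
  t3: -0.4381
  t4: +4.3879
  t5: +0.7481
  t6: +0.5459
  t7: +1.1000
  t8: +6.7885
  t9: +0.5512
  t10: +2.2159
  t11: +2.8899
  t12: +1.8853
  t13: +4.0137
  t14: +1.0297
  t15: +1.4398
  t16: +0.4365
  t17: -0.2264
  t18: -0.0907
  t19: +0.6014
  t20: -0.4172
  t21: +3.4754
  t22: -0.7745
  t23: +0.9232
  t24: -0.2676
  t25: +2.5379
  t26: -0.4819
  t27: +3.1216
  t28: -0.0798
Σ = +35.8906 → |volume| = 35.89

Directed edges: 84 total, each appears once with its reverse present → watertight.

35.89 WATERTIGHT


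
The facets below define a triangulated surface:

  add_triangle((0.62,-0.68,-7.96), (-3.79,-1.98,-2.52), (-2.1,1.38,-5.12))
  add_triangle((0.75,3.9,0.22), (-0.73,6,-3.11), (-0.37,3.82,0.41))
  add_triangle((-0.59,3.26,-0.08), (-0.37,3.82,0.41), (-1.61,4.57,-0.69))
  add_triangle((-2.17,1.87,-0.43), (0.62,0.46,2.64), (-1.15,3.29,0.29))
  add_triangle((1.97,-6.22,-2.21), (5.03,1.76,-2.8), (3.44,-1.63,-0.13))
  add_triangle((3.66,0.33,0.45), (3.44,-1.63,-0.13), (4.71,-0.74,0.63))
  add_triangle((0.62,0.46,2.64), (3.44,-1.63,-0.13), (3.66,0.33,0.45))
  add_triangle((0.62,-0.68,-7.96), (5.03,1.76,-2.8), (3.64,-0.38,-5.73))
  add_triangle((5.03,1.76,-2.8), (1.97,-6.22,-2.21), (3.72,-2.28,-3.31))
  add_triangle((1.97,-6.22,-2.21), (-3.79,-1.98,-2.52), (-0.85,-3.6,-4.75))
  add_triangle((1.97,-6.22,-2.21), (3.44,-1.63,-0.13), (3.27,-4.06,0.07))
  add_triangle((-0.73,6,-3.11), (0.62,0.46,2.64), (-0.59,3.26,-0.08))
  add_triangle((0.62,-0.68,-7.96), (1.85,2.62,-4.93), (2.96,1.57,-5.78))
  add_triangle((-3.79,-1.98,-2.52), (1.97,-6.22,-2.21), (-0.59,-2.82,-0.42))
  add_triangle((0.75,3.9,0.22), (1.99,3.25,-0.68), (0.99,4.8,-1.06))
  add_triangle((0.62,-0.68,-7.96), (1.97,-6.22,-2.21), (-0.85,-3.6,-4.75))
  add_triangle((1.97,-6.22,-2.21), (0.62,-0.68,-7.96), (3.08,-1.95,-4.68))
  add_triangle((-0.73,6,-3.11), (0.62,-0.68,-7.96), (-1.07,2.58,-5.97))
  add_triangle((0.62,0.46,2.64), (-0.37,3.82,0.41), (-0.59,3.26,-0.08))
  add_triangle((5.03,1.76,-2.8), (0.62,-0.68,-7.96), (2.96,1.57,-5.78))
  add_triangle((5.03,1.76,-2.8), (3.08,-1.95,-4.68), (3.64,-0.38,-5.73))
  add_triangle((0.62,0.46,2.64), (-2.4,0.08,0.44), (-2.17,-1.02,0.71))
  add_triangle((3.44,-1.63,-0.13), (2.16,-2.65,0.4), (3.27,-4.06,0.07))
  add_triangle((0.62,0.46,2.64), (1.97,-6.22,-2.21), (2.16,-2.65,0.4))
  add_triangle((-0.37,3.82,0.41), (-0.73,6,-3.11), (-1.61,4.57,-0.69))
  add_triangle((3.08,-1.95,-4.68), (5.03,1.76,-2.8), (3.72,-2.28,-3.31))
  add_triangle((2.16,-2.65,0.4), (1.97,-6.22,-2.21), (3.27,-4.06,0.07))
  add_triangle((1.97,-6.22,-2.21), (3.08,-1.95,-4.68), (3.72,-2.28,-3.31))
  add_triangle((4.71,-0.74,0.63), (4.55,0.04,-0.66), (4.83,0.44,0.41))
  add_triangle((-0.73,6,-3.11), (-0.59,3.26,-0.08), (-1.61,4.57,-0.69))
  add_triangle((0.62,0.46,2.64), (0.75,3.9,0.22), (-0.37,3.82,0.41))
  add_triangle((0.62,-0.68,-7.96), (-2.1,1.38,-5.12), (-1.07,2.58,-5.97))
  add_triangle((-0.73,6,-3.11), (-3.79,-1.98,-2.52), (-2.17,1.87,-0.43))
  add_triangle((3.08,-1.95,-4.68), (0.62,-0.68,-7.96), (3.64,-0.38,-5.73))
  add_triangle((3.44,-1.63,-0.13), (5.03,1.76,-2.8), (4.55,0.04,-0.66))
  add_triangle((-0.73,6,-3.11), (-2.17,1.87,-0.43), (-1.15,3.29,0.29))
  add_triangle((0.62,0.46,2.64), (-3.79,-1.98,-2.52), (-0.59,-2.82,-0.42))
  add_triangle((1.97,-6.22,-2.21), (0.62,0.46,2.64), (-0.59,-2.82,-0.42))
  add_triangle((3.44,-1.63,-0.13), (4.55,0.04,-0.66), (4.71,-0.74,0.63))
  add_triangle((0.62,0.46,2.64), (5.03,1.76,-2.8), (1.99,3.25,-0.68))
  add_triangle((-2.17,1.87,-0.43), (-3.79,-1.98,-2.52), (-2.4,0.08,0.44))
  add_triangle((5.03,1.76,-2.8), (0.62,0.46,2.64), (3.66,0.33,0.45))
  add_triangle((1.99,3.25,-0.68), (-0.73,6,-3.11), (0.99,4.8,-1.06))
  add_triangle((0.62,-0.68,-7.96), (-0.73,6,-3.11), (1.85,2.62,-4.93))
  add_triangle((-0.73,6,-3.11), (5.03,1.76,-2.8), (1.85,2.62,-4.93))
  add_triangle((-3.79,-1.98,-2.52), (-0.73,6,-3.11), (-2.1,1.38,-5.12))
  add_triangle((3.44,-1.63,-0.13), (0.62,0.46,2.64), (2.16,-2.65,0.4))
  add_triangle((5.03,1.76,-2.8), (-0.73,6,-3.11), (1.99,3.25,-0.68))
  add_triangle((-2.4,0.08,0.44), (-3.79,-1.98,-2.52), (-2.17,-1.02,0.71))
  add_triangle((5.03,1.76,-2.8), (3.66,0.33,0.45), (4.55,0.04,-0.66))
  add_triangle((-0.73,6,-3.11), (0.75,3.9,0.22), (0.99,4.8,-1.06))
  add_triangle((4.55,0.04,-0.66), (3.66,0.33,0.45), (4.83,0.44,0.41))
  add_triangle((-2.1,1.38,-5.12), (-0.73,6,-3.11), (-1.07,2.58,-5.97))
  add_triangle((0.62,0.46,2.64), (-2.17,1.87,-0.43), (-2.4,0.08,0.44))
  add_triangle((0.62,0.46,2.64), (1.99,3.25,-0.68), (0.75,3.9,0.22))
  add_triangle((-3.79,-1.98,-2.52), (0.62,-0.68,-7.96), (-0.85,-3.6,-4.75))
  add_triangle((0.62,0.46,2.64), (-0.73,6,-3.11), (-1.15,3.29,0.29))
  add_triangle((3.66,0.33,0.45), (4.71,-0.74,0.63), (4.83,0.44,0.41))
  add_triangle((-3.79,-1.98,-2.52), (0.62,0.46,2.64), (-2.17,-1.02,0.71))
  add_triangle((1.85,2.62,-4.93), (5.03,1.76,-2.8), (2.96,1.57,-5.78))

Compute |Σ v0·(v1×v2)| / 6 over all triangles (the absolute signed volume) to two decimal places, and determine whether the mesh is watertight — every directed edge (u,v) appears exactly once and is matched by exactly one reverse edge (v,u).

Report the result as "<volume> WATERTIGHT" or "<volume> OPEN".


294.80 WATERTIGHT

Per-triangle v0·(v1×v2)/6:
  t1: +15.4614
  t2: +2.7142
  t3: -0.1134
  t4: +1.9067
  t5: +12.9836
  t6: -0.4531
  t7: +2.8979
  t8: +7.7715
  t9: +3.8349
  t10: +12.1458
  t11: +3.6606
  t12: -1.6447
  t13: +6.1122
  t14: +5.4578
  t15: +1.1432
  t16: +17.3803
  t17: +18.0301
  t18: +8.7741
  t19: +0.2704
  t20: +6.5180
  t21: +5.2899
  t22: +1.2632
  t23: +0.5127
  t24: +2.3258
  t25: +2.6781
  t26: +5.7588
  t27: +0.6886
  t28: +6.0098
  t29: +1.0540
  t30: -1.3720
  t31: +1.9441
  t32: +6.5426
  t33: +9.0624
  t34: +6.9626
  t35: +2.1265
  t36: +3.4716
  t37: +3.5322
  t38: +4.2697
  t39: +1.4347
  t40: +6.3036
  t41: +3.0092
  t42: +2.8858
  t43: +1.8252
  t44: +16.1087
  t45: +14.6378
  t46: +10.9031
  t47: +2.6919
  t48: +9.7712
  t49: +1.6677
  t50: +1.7439
  t51: +1.7795
  t52: -0.0449
  t53: +5.6204
  t54: +2.1392
  t55: +2.6176
  t56: +14.0363
  t57: +3.5068
  t58: +0.1305
  t59: -0.0251
  t60: +5.0869
Σ = +294.8019 → |volume| = 294.80

Directed edges: 180 total, each appears once with its reverse present → watertight.


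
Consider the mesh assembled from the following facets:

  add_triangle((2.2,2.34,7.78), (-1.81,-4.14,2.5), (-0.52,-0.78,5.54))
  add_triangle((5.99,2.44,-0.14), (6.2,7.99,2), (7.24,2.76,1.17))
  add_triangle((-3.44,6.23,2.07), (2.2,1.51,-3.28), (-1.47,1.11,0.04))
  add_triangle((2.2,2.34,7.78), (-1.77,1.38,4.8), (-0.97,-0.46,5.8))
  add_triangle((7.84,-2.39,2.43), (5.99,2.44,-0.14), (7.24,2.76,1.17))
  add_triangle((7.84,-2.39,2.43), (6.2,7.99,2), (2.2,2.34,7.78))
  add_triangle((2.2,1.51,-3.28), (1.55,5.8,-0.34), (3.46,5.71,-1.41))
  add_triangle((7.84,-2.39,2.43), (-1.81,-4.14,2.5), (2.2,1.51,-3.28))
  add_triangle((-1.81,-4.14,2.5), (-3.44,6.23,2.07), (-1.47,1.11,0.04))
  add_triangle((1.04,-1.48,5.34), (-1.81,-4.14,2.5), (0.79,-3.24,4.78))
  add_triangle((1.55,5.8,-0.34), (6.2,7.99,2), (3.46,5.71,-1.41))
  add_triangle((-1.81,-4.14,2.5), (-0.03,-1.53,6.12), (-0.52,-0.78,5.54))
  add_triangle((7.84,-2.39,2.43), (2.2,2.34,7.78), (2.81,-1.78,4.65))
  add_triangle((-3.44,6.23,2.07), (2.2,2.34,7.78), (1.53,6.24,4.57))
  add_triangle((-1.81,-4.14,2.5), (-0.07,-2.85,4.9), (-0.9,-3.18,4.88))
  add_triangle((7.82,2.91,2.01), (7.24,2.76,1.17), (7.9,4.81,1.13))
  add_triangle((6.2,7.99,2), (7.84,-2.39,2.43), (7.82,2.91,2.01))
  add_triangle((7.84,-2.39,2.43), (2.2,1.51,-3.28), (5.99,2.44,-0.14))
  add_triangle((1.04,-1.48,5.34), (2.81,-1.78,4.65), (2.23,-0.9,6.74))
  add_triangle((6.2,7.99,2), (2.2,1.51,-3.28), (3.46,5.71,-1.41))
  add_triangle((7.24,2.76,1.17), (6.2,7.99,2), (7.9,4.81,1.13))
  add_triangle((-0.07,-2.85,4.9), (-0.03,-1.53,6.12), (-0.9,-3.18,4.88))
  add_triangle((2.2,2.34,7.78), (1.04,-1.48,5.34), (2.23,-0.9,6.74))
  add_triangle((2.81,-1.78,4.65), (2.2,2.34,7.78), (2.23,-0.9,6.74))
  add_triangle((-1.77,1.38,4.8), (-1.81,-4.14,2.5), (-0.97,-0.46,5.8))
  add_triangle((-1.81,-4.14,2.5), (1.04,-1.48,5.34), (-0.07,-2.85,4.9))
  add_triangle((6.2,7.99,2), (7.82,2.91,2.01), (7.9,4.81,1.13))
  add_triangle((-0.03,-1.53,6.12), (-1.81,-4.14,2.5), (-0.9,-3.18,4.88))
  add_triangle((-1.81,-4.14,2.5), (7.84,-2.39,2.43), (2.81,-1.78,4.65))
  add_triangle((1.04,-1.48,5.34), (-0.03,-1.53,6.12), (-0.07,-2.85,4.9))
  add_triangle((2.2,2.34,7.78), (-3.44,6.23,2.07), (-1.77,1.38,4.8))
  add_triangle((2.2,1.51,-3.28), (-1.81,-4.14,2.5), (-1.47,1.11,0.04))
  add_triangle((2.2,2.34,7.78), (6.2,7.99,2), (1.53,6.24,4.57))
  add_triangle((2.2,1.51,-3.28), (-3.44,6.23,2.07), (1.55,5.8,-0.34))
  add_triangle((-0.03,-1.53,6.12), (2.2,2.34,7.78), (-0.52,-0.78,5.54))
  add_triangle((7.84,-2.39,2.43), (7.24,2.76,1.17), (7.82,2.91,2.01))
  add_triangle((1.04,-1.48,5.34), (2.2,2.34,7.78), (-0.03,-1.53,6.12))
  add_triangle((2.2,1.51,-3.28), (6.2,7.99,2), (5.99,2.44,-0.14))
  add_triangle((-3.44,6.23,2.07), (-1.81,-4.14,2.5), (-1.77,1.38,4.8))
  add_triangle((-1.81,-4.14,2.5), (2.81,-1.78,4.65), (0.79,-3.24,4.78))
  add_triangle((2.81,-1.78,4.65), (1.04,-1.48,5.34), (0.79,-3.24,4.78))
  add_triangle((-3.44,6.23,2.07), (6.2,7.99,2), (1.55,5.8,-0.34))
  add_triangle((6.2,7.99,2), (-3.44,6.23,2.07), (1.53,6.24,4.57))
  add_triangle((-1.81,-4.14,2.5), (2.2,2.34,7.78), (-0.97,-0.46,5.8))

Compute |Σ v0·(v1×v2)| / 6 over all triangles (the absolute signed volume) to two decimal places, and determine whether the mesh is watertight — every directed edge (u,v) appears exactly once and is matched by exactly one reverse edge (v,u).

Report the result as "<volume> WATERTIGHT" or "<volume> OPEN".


464.92 WATERTIGHT

Per-triangle v0·(v1×v2)/6:
  t1: -5.2519
  t2: +7.7110
  t3: +4.4013
  t4: +8.7238
  t5: +6.9716
  t6: +91.3281
  t7: +4.0994
  t8: +15.5666
  t9: +4.8475
  t10: +3.4827
  t11: +8.8399
  t12: +2.8764
  t13: +23.4307
  t14: +27.1239
  t15: +1.3262
  t16: +1.6069
  t17: +5.8839
  t18: +16.3956
  t19: +2.0418
  t20: +8.6168
  t21: -3.1616
  t22: +1.3602
  t23: +3.0809
  t24: +4.3390
  t25: +6.0545
  t26: +0.0926
  t27: +7.6607
  t28: +0.4530
  t29: +19.4745
  t30: +1.7740
  t31: +23.0711
  t32: +2.4403
  t33: +33.2698
  t34: +11.5202
  t35: +3.5352
  t36: +4.7438
  t37: +4.9910
  t38: +18.9275
  t39: +14.4079
  t40: +1.5474
  t41: +3.3077
  t42: +21.7494
  t43: +30.8927
  t44: +9.3618
Σ = +464.9159 → |volume| = 464.92

Directed edges: 132 total, each appears once with its reverse present → watertight.


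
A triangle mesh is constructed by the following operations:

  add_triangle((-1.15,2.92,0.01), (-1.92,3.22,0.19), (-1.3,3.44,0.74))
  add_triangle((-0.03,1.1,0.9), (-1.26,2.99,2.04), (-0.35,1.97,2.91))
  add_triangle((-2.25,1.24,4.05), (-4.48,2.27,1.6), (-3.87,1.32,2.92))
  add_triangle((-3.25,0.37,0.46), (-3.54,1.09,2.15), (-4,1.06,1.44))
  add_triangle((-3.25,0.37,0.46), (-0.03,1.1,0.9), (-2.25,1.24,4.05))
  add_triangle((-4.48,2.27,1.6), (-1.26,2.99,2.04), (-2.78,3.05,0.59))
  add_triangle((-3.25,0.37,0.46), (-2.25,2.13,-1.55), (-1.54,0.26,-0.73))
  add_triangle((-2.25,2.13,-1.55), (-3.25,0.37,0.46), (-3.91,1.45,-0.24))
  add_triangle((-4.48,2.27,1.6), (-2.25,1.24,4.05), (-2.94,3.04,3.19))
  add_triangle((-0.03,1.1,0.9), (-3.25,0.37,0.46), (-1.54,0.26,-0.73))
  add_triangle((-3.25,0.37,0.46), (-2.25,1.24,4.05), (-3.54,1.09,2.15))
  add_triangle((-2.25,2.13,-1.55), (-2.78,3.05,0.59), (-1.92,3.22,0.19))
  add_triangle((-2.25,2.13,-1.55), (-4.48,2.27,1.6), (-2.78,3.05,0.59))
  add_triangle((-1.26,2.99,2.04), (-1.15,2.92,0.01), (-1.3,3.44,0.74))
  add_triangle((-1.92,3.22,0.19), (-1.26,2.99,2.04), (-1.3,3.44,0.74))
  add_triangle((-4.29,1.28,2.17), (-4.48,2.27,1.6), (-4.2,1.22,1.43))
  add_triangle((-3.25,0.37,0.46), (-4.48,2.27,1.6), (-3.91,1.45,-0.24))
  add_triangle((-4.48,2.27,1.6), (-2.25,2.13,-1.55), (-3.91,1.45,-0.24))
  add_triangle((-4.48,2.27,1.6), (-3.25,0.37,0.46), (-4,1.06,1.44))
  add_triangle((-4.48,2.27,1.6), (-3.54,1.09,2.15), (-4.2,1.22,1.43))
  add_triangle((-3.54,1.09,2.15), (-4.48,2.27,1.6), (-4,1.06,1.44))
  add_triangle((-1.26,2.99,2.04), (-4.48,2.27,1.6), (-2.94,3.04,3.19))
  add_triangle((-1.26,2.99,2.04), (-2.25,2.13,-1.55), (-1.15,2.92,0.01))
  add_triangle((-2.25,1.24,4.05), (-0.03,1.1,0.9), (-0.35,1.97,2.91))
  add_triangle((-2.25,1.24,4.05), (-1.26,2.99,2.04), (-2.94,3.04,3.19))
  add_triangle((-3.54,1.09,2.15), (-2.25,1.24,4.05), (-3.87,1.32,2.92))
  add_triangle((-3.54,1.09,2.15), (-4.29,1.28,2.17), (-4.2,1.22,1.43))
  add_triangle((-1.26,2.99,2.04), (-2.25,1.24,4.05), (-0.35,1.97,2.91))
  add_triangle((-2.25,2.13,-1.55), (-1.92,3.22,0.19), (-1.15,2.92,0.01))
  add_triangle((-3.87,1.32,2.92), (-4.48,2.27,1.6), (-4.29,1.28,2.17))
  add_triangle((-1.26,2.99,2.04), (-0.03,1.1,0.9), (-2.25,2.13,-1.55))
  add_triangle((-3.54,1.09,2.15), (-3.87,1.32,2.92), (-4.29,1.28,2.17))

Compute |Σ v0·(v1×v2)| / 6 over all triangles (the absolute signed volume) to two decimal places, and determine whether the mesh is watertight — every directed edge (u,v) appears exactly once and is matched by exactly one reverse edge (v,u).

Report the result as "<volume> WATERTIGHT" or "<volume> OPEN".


Per-triangle v0·(v1×v2)/6:
  t1: +0.2358
  t2: +0.3025
  t3: +1.6683
  t4: +0.2149
  t5: -1.7391
  t6: +2.6560
  t7: +0.8765
  t8: +0.2117
  t9: +3.5983
  t10: -0.6042
  t11: +0.5098
  t12: +1.0802
  t13: +2.5867
  t14: -0.0833
  t15: +0.6006
  t16: +0.4792
  t17: +1.2821
  t18: +2.1430
  t19: +0.5167
  t20: -0.6374
  t21: +0.6334
  t22: +1.9170
  t23: -1.4564
  t24: -0.3626
  t25: +1.6881
  t26: +0.0194
  t27: -0.0083
  t28: +2.1147
  t29: +0.6169
  t30: +0.7210
  t31: +0.5481
  t32: +0.0192
Σ = +22.3489 → |volume| = 22.35

Directed edges: 96 total; 6 unmatched, e.g. (-1.26,2.99,2.04)→(-2.78,3.05,0.59) → open.

22.35 OPEN


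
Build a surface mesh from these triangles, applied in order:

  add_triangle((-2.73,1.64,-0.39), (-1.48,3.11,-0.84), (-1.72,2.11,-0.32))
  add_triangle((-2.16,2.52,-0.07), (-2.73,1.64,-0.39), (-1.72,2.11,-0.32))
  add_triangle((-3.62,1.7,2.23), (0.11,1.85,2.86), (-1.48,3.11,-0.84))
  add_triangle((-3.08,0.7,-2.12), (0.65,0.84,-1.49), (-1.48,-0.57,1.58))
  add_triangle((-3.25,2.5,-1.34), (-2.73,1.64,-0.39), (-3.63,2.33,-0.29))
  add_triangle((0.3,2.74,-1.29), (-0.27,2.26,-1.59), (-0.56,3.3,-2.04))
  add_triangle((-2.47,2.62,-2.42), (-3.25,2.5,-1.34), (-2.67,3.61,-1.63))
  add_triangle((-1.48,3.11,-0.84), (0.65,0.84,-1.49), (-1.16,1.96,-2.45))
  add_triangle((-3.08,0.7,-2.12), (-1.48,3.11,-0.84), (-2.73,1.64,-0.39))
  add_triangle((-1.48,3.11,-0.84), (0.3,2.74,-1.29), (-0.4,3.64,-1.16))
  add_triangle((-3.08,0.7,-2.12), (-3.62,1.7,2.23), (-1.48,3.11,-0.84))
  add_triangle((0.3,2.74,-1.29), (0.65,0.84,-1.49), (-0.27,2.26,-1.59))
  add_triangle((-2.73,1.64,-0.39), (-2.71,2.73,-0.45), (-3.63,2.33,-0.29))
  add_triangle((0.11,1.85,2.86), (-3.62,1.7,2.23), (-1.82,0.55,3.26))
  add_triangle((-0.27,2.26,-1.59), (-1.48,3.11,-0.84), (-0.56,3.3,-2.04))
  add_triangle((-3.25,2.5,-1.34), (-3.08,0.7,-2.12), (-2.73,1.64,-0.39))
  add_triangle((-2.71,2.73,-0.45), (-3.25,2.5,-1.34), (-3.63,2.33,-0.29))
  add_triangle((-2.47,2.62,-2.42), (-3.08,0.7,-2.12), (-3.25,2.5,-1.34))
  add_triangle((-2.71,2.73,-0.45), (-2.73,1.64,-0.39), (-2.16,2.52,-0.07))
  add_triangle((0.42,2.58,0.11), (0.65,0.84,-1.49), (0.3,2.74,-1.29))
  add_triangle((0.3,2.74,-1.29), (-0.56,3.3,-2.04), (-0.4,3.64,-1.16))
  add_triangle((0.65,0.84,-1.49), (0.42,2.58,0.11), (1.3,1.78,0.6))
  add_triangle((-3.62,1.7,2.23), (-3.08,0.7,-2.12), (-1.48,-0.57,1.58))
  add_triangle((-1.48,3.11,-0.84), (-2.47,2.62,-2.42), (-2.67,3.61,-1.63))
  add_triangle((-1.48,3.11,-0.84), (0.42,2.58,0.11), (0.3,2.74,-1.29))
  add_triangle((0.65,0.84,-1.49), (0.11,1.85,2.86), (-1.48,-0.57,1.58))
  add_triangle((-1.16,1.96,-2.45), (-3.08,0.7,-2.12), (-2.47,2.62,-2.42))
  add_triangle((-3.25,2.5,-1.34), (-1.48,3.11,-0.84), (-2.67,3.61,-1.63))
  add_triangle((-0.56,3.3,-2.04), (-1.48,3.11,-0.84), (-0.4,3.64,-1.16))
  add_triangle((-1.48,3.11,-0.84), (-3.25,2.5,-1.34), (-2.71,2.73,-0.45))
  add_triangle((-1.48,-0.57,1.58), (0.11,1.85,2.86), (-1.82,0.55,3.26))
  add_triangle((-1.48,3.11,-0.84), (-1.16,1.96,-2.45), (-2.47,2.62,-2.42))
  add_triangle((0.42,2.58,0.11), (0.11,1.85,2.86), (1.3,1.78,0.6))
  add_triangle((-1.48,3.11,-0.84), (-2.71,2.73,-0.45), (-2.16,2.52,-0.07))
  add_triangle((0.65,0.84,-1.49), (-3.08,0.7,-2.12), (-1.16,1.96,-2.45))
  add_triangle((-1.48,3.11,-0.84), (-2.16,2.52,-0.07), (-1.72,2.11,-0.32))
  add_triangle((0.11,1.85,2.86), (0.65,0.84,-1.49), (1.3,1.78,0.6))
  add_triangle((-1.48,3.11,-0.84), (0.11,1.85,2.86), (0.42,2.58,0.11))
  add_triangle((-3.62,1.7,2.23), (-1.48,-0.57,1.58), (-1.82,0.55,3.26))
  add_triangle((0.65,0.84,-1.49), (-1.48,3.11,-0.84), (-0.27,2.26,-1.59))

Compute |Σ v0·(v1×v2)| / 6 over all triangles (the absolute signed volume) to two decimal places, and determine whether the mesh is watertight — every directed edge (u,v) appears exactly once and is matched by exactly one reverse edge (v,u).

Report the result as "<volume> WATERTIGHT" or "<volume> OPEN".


34.47 WATERTIGHT

Per-triangle v0·(v1×v2)/6:
  t1: -0.2329
  t2: -0.1582
  t3: +6.2756
  t4: -0.4162
  t5: +0.1165
  t6: +0.1064
  t7: +0.9751
  t8: +1.1938
  t9: -2.0266
  t10: -0.2327
  t11: +6.6423
  t12: +0.3927
  t13: -0.1189
  t14: +2.9922
  t15: +0.0334
  t16: +0.8769
  t17: +0.5890
  t18: +1.5988
  t19: +0.1546
  t20: +0.4063
  t21: +0.4103
  t22: +0.7785
  t23: +3.3671
  t24: +0.4298
  t25: +1.1405
  t26: -0.7880
  t27: +1.1184
  t28: +0.3714
  t29: +0.7006
  t30: +0.7930
  t31: +0.3315
  t32: +1.0160
  t33: +1.2512
  t34: +0.3034
  t35: +0.8497
  t36: -0.1021
  t37: -0.6286
  t38: +2.4553
  t39: +1.5096
  t40: -0.0056
Σ = +34.4699 → |volume| = 34.47

Directed edges: 120 total, each appears once with its reverse present → watertight.
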